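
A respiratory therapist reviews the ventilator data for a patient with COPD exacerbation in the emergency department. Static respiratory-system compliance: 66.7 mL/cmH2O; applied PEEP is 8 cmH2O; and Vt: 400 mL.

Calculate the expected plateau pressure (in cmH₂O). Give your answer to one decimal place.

Pplat = PEEP + Vt / Cstat = 8 + 400 / 66.7 = 8 + 5.997 = 13.997 cmH2O.

14.0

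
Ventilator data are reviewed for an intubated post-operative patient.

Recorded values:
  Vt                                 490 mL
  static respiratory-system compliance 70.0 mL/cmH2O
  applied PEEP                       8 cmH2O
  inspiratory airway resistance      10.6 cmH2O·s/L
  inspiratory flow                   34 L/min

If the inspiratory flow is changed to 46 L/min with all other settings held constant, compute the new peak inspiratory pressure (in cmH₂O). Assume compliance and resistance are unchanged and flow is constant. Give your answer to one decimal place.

23.1

Flow: 34 L/min ÷ 60 = 0.5667 L/s.
New flow: 46 L/min ÷ 60 = 0.7667 L/s.
PIP = Vt/C + R·V̇ + PEEP (constant-flow equation of motion).
Only the resistive term changes: ΔPIP = R × ΔV̇ = 10.6 × (0.7667 − 0.5667) = 10.6 × 0.2 = 2.12 cmH2O.
Original PIP = 490/70.0 + 10.6×0.5667 + 8 = 21.007 cmH2O; new PIP = 21.007 + (2.12) = 23.127 cmH2O.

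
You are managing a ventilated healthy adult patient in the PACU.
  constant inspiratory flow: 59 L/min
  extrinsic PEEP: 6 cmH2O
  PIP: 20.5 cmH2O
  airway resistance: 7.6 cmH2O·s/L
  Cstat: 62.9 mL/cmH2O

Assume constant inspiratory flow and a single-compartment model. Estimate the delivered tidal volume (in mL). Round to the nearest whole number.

442

Flow: 59 L/min ÷ 60 = 0.9833 L/s.
Equation of motion (constant flow): PIP = Vt/C + R·V̇ + PEEP.
Vt/C = PIP − R·V̇ − PEEP = 20.5 − 7.473 − 6 = 7.027 cmH2O.
Vt = C × 7.027 = 62.9 × 7.027 = 442.0 mL.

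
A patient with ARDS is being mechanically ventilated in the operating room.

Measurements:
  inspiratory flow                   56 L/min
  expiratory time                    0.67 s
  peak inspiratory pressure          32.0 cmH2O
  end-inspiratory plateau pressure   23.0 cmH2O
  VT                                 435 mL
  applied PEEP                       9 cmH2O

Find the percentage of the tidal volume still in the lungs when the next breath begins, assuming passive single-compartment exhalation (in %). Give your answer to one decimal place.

Flow: 56 L/min ÷ 60 = 0.9333 L/s.
R = (PIP − Pplat)/V̇ = (32.0 − 23.0) / 0.9333 = 9.0/0.9333 = 9.643 cmH2O·s/L.
C = Vt/(Pplat − PEEP) = 435.0 / (23.0 − 9) = 435.0/14.0 = 31.071 mL/cmH2O.
τ = R × C = 9.643 × 0.03107 L/cmH2O = 0.2996 s.
Fraction remaining at end-expiration = e^(−Te/τ) = e^(−0.67/0.2996) = 0.1069 → 10.69%.

10.7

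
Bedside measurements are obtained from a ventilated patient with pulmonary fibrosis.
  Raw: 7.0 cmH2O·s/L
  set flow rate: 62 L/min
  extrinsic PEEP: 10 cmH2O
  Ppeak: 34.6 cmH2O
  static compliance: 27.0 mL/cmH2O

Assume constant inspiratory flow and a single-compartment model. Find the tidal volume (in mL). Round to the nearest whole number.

Flow: 62 L/min ÷ 60 = 1.0333 L/s.
Equation of motion (constant flow): PIP = Vt/C + R·V̇ + PEEP.
Vt/C = PIP − R·V̇ − PEEP = 34.6 − 7.233 − 10 = 17.367 cmH2O.
Vt = C × 17.367 = 27.0 × 17.367 = 468.91 mL.

469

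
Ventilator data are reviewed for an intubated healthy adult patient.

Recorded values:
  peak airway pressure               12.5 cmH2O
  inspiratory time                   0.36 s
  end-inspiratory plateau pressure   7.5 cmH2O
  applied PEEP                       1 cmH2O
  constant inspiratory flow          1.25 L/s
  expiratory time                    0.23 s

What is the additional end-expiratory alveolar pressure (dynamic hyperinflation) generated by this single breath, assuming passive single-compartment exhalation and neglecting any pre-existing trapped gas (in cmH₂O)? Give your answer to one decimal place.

Vt = flow × Ti = 1.25 L/s × 0.36 s × 1000 mL/L = 450.0 mL.
R = (PIP − Pplat)/V̇ = (12.5 − 7.5) / 1.25 = 5.0/1.25 = 4.0 cmH2O·s/L.
C = Vt/(Pplat − PEEP) = 450.0 / (7.5 − 1) = 450.0/6.5 = 69.231 mL/cmH2O.
τ = R × C = 4.0 × 0.06923 L/cmH2O = 0.2769 s.
Fraction remaining = e^(−Te/τ) = e^(−0.23/0.2769) = 0.4358; trapped volume = 450.0 × 0.4358 = 196.11 mL.
Additional alveolar pressure from trapping ≈ V_trapped / C = 196.11 / 69.231 = 2.833 cmH2O.

2.8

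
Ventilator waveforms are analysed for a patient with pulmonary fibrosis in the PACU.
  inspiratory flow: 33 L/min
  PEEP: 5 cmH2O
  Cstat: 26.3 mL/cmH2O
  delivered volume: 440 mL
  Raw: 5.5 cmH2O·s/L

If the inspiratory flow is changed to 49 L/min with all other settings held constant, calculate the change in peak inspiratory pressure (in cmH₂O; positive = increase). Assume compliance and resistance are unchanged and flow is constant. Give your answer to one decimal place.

Flow: 33 L/min ÷ 60 = 0.55 L/s.
New flow: 49 L/min ÷ 60 = 0.8167 L/s.
PIP = Vt/C + R·V̇ + PEEP (constant-flow equation of motion).
Only the resistive term changes: ΔPIP = R × ΔV̇ = 5.5 × (0.8167 − 0.55) = 5.5 × 0.2667 = 1.467 cmH2O.

1.5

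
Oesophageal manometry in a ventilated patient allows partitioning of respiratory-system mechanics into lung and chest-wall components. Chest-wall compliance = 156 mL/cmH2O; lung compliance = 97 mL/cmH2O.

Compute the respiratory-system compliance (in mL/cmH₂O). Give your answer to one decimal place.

59.8

Lung and chest wall are elastances in series: 1/Crs = 1/CL + 1/Ccw.
1/Crs = 1/97 + 1/156 = 0.01672.
Crs = 59.809 mL/cmH2O.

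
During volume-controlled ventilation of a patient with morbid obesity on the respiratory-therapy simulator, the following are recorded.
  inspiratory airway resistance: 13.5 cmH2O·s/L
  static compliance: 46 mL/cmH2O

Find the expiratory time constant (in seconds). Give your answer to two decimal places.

0.62

τ = R × C = 13.5 × 46 mL/cmH2O = 13.5 × 0.046 L/cmH2O = 0.621 s.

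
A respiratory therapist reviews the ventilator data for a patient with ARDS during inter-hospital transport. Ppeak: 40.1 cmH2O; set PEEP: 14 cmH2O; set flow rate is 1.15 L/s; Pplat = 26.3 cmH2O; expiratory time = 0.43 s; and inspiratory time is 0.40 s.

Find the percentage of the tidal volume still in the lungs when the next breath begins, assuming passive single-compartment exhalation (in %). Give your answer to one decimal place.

Vt = flow × Ti = 1.15 L/s × 0.40 s × 1000 mL/L = 460.0 mL.
R = (PIP − Pplat)/V̇ = (40.1 − 26.3) / 1.15 = 13.8/1.15 = 12.0 cmH2O·s/L.
C = Vt/(Pplat − PEEP) = 460.0 / (26.3 − 14) = 460.0/12.3 = 37.398 mL/cmH2O.
τ = R × C = 12.0 × 0.0374 L/cmH2O = 0.4488 s.
Fraction remaining at end-expiration = e^(−Te/τ) = e^(−0.43/0.4488) = 0.3836 → 38.36%.

38.4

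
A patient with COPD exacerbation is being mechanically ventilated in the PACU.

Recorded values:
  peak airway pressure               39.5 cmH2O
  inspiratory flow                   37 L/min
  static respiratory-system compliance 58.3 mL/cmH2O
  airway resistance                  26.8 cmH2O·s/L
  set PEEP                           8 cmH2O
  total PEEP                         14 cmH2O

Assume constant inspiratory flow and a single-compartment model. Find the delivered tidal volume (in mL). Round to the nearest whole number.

Flow: 37 L/min ÷ 60 = 0.6167 L/s.
Total PEEP = 14 cmH2O (set 8 + intrinsic 6); this is the baseline alveolar pressure.
Equation of motion (constant flow): PIP = Vt/C + R·V̇ + PEEP.
Vt/C = PIP − R·V̇ − PEEP = 39.5 − 16.528 − 14 = 8.972 cmH2O.
Vt = C × 8.972 = 58.3 × 8.972 = 523.07 mL.

523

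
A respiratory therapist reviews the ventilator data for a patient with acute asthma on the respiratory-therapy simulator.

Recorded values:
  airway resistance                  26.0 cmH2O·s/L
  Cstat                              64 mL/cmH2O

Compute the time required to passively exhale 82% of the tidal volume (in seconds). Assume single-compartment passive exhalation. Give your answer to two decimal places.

2.85

τ = R × C = 26.0 × 64 mL/cmH2O = 26.0 × 0.064 L/cmH2O = 1.664 s.
Exhaled fraction f = 1 − e^(−t/τ) → t = −τ·ln(1 − f) = −1.664·ln(0.18) = 2.853 s.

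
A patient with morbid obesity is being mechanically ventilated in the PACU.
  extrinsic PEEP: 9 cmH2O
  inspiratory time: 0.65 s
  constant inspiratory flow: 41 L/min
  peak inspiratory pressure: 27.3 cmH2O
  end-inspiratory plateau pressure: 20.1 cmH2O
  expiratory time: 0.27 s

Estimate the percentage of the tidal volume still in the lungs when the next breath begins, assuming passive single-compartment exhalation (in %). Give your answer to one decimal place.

Flow: 41 L/min ÷ 60 = 0.6833 L/s.
Vt = flow × Ti = 0.6833 L/s × 0.65 s × 1000 mL/L = 444.15 mL.
R = (PIP − Pplat)/V̇ = (27.3 − 20.1) / 0.6833 = 7.2/0.6833 = 10.537 cmH2O·s/L.
C = Vt/(Pplat − PEEP) = 444.15 / (20.1 − 9) = 444.15/11.1 = 40.014 mL/cmH2O.
τ = R × C = 10.537 × 0.04001 L/cmH2O = 0.4216 s.
Fraction remaining at end-expiration = e^(−Te/τ) = e^(−0.27/0.4216) = 0.5271 → 52.71%.

52.7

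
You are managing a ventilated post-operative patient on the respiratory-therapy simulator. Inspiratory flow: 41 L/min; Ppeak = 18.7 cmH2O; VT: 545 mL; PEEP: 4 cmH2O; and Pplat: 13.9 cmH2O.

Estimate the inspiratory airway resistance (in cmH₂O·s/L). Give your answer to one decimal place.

Flow: 41 L/min ÷ 60 = 0.6833 L/s.
Raw = (PIP − Pplat) / flow = (18.7 − 13.9) / 0.6833 = 4.8 / 0.6833 = 7.025 cmH2O·s/L.

7.0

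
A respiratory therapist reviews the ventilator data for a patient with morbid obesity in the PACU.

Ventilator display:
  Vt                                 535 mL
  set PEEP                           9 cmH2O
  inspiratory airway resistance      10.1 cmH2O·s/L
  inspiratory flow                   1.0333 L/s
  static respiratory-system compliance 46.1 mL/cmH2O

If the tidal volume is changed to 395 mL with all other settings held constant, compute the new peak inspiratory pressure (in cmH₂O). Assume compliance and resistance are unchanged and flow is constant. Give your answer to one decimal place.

28.0

PIP = Vt/C + R·V̇ + PEEP (constant-flow equation of motion).
Only the elastic term changes: ΔPIP = ΔVt / C = (395 − 535) / 46.1 = -3.037 cmH2O.
Original PIP = 535/46.1 + 10.1×1.0333 + 9 = 31.042 cmH2O; new PIP = 31.042 + (-3.037) = 28.005 cmH2O.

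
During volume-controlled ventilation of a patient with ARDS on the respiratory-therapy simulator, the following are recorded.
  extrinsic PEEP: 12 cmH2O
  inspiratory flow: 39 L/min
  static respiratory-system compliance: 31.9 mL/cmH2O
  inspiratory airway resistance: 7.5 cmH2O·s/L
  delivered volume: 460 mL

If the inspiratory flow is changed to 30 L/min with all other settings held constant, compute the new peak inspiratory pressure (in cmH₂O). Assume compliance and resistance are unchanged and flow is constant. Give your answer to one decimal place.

Flow: 39 L/min ÷ 60 = 0.65 L/s.
New flow: 30 L/min ÷ 60 = 0.5 L/s.
PIP = Vt/C + R·V̇ + PEEP (constant-flow equation of motion).
Only the resistive term changes: ΔPIP = R × ΔV̇ = 7.5 × (0.5 − 0.65) = 7.5 × -0.15 = -1.125 cmH2O.
Original PIP = 460/31.9 + 7.5×0.65 + 12 = 31.295 cmH2O; new PIP = 31.295 + (-1.125) = 30.17 cmH2O.

30.2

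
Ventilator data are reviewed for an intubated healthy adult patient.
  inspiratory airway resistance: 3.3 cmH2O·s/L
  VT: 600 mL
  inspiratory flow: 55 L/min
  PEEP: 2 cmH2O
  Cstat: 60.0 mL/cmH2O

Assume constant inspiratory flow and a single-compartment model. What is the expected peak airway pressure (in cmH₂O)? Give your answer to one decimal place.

15.0

Flow: 55 L/min ÷ 60 = 0.9167 L/s.
Equation of motion (constant flow): PIP = Vt/C + R·V̇ + PEEP.
PIP = 600/60.0 + 3.3×0.9167 + 2 = 10.0 + 3.025 + 2 = 15.025 cmH2O.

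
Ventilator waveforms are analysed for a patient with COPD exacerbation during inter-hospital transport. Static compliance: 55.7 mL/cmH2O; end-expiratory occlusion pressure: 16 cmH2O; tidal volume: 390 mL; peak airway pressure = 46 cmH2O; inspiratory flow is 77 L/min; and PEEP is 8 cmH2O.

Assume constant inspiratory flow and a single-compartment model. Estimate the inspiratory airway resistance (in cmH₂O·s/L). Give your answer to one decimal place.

17.9

Flow: 77 L/min ÷ 60 = 1.2833 L/s.
Total PEEP = 16 cmH2O (set 8 + intrinsic 8); this is the baseline alveolar pressure.
Equation of motion (constant flow): PIP = Vt/C + R·V̇ + PEEP.
R·V̇ = PIP − Vt/C − PEEP = 46 − 390/55.7 − 16 = 46 − 7.002 − 16 = 22.998 cmH2O.
R = 22.998 / 1.2833 = 17.921 cmH2O·s/L.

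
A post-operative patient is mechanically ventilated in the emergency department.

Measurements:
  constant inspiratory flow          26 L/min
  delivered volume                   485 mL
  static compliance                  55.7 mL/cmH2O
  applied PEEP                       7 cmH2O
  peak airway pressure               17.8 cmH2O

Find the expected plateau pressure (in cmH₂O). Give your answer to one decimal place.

15.7

Pplat = PEEP + Vt / Cstat = 7 + 485 / 55.7 = 7 + 8.707 = 15.707 cmH2O.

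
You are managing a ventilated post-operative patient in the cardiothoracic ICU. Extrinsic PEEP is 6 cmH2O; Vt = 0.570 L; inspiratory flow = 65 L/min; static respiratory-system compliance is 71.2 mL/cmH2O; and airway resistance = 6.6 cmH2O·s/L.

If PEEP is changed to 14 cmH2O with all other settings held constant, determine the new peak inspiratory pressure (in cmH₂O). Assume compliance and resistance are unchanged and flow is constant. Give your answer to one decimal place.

29.2

Flow: 65 L/min ÷ 60 = 1.0833 L/s.
PIP = Vt/C + R·V̇ + PEEP (constant-flow equation of motion).
Only the baseline term changes: ΔPIP = ΔPEEP = 14 − 6 = 8.0 cmH2O.
Original PIP = 570/71.2 + 6.6×1.0833 + 6 = 21.155 cmH2O; new PIP = 21.155 + (8.0) = 29.155 cmH2O.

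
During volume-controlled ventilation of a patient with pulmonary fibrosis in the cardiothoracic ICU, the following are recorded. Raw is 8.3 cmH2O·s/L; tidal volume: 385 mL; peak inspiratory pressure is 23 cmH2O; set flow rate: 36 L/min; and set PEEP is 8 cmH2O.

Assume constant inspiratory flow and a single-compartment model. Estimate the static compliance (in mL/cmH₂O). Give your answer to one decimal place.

Flow: 36 L/min ÷ 60 = 0.6 L/s.
Equation of motion (constant flow): PIP = Vt/C + R·V̇ + PEEP.
Vt/C = PIP − R·V̇ − PEEP = 23 − 8.3×0.6 − 8 = 23 − 4.98 − 8 = 10.02 cmH2O.
C = Vt / 10.02 = 385 / 10.02 = 38.423 mL/cmH2O.

38.4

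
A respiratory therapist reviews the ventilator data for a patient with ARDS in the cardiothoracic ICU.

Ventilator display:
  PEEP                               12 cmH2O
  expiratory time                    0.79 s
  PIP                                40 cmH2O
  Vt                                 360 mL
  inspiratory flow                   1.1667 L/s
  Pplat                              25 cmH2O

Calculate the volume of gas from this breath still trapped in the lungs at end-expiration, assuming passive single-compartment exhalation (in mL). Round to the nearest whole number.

R = (PIP − Pplat)/V̇ = (40 − 25) / 1.1667 = 15.0/1.1667 = 12.857 cmH2O·s/L.
C = Vt/(Pplat − PEEP) = 360.0 / (25 − 12) = 360.0/13.0 = 27.692 mL/cmH2O.
τ = R × C = 12.857 × 0.02769 L/cmH2O = 0.356 s.
Fraction remaining = e^(−Te/τ) = e^(−0.79/0.356) = 0.1087.
Trapped volume = 360.0 × 0.1087 = 39.132 mL.

39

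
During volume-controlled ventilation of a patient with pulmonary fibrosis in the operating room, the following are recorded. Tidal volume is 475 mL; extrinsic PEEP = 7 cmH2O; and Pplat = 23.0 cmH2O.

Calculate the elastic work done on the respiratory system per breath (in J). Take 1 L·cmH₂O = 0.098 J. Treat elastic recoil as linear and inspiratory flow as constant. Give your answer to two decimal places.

0.37

Elastic work ≈ ½ × (Pplat − PEEP) × Vt = 0.5 × (23.0 − 7) × 0.475 L = 0.5 × 16.0 × 0.475 = 3.8 L·cmH2O.
× 0.098 J/(L·cmH2O) → 0.3724 J.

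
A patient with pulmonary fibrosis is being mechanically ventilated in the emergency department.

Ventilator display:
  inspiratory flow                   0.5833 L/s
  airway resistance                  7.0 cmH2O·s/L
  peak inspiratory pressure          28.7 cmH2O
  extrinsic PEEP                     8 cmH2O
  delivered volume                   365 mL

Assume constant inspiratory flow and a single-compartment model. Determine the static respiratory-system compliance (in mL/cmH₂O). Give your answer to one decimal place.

Equation of motion (constant flow): PIP = Vt/C + R·V̇ + PEEP.
Vt/C = PIP − R·V̇ − PEEP = 28.7 − 7.0×0.5833 − 8 = 28.7 − 4.083 − 8 = 16.617 cmH2O.
C = Vt / 16.617 = 365 / 16.617 = 21.965 mL/cmH2O.

22.0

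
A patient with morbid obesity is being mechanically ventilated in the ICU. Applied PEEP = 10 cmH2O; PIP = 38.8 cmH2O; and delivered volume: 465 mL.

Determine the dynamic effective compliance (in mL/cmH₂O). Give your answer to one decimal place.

16.1

Dynamic compliance = Vt / (PIP − PEEP) = 465 / (38.8 − 10) = 465 / 28.8 = 16.146 mL/cmH2O.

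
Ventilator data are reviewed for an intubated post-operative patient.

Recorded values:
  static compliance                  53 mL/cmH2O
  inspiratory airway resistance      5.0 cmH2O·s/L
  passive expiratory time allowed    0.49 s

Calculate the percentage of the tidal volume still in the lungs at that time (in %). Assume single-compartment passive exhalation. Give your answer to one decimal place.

τ = R × C = 5.0 × 53 mL/cmH2O = 5.0 × 0.053 L/cmH2O = 0.265 s.
Passive exhalation: V(t)/V₀ = e^(−t/τ) = e^(−0.49/0.265) = 0.1574.
Fraction remaining = 0.1574 → 15.74%.

15.7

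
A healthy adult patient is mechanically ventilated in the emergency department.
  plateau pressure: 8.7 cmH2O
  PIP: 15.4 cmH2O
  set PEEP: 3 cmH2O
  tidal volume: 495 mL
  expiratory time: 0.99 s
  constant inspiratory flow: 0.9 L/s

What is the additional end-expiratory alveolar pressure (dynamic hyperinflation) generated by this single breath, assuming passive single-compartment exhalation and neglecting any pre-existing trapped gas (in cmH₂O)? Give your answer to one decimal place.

R = (PIP − Pplat)/V̇ = (15.4 − 8.7) / 0.9 = 6.7/0.9 = 7.444 cmH2O·s/L.
C = Vt/(Pplat − PEEP) = 495.0 / (8.7 − 3) = 495.0/5.7 = 86.842 mL/cmH2O.
τ = R × C = 7.444 × 0.08684 L/cmH2O = 0.6464 s.
Fraction remaining = e^(−Te/τ) = e^(−0.99/0.6464) = 0.2162; trapped volume = 495.0 × 0.2162 = 107.02 mL.
Additional alveolar pressure from trapping ≈ V_trapped / C = 107.02 / 86.842 = 1.232 cmH2O.

1.2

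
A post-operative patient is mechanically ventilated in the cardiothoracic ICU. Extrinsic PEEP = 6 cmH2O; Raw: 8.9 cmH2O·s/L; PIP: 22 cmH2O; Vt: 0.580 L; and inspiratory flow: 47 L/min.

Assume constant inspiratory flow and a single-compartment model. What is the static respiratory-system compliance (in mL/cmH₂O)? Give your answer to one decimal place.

Flow: 47 L/min ÷ 60 = 0.7833 L/s.
Equation of motion (constant flow): PIP = Vt/C + R·V̇ + PEEP.
Vt/C = PIP − R·V̇ − PEEP = 22 − 8.9×0.7833 − 6 = 22 − 6.971 − 6 = 9.029 cmH2O.
C = Vt / 9.029 = 580 / 9.029 = 64.237 mL/cmH2O.

64.2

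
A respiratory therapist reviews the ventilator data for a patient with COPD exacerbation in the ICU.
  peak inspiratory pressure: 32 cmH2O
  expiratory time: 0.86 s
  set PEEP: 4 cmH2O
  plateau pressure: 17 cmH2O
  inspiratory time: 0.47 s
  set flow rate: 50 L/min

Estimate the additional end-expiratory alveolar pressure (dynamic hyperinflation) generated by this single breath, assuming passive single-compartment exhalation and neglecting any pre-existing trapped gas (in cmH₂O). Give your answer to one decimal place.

Flow: 50 L/min ÷ 60 = 0.8333 L/s.
Vt = flow × Ti = 0.8333 L/s × 0.47 s × 1000 mL/L = 391.65 mL.
R = (PIP − Pplat)/V̇ = (32 − 17) / 0.8333 = 15.0/0.8333 = 18.001 cmH2O·s/L.
C = Vt/(Pplat − PEEP) = 391.65 / (17 − 4) = 391.65/13.0 = 30.127 mL/cmH2O.
τ = R × C = 18.001 × 0.03013 L/cmH2O = 0.5424 s.
Fraction remaining = e^(−Te/τ) = e^(−0.86/0.5424) = 0.2048; trapped volume = 391.65 × 0.2048 = 80.21 mL.
Additional alveolar pressure from trapping ≈ V_trapped / C = 80.21 / 30.127 = 2.662 cmH2O.

2.7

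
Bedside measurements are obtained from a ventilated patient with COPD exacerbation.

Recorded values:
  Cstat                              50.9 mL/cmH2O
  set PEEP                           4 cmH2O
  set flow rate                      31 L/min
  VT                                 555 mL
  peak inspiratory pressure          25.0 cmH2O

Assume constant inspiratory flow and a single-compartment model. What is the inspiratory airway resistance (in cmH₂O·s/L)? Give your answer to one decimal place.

Flow: 31 L/min ÷ 60 = 0.5167 L/s.
Equation of motion (constant flow): PIP = Vt/C + R·V̇ + PEEP.
R·V̇ = PIP − Vt/C − PEEP = 25.0 − 555/50.9 − 4 = 25.0 − 10.904 − 4 = 10.096 cmH2O.
R = 10.096 / 0.5167 = 19.539 cmH2O·s/L.

19.5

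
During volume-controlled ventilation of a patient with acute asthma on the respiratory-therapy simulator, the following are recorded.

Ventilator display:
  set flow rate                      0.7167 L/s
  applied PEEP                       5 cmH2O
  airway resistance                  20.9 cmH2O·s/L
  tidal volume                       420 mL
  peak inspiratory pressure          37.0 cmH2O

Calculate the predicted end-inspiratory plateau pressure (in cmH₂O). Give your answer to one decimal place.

22.0

Pplat = PIP − Raw × flow = 37.0 − 20.9 × 0.7167 = 37.0 − 14.979 = 22.021 cmH2O.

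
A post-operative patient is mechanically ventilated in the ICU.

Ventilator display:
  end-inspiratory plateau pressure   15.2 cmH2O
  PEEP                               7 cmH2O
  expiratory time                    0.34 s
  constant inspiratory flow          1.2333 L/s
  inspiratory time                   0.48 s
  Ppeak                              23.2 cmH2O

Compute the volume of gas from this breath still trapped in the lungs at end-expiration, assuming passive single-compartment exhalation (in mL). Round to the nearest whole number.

286

Vt = flow × Ti = 1.2333 L/s × 0.48 s × 1000 mL/L = 591.98 mL.
R = (PIP − Pplat)/V̇ = (23.2 − 15.2) / 1.2333 = 8.0/1.2333 = 6.487 cmH2O·s/L.
C = Vt/(Pplat − PEEP) = 591.98 / (15.2 − 7) = 591.98/8.2 = 72.193 mL/cmH2O.
τ = R × C = 6.487 × 0.07219 L/cmH2O = 0.4683 s.
Fraction remaining = e^(−Te/τ) = e^(−0.34/0.4683) = 0.4838.
Trapped volume = 591.98 × 0.4838 = 286.4 mL.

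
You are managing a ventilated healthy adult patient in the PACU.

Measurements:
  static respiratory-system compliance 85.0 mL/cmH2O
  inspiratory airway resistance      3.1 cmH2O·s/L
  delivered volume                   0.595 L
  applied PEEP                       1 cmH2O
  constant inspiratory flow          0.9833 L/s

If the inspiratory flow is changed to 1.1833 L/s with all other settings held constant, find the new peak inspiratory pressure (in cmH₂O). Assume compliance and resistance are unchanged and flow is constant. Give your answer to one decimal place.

PIP = Vt/C + R·V̇ + PEEP (constant-flow equation of motion).
Only the resistive term changes: ΔPIP = R × ΔV̇ = 3.1 × (1.1833 − 0.9833) = 3.1 × 0.2 = 0.62 cmH2O.
Original PIP = 595/85.0 + 3.1×0.9833 + 1 = 11.048 cmH2O; new PIP = 11.048 + (0.62) = 11.668 cmH2O.

11.7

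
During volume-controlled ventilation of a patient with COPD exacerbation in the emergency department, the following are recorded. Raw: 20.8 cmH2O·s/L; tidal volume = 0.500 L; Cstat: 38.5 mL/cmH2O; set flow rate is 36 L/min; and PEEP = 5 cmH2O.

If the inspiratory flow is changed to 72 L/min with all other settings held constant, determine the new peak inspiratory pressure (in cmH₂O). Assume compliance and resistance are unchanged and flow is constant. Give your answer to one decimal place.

Flow: 36 L/min ÷ 60 = 0.6 L/s.
New flow: 72 L/min ÷ 60 = 1.2 L/s.
PIP = Vt/C + R·V̇ + PEEP (constant-flow equation of motion).
Only the resistive term changes: ΔPIP = R × ΔV̇ = 20.8 × (1.2 − 0.6) = 20.8 × 0.6 = 12.48 cmH2O.
Original PIP = 500/38.5 + 20.8×0.6 + 5 = 30.467 cmH2O; new PIP = 30.467 + (12.48) = 42.947 cmH2O.

42.9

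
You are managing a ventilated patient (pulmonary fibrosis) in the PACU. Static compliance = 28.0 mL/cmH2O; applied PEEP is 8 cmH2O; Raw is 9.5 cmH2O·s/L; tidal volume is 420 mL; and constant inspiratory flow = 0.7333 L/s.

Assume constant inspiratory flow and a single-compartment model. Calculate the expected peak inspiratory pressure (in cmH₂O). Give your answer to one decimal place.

30.0

Equation of motion (constant flow): PIP = Vt/C + R·V̇ + PEEP.
PIP = 420/28.0 + 9.5×0.7333 + 8 = 15.0 + 6.966 + 8 = 29.966 cmH2O.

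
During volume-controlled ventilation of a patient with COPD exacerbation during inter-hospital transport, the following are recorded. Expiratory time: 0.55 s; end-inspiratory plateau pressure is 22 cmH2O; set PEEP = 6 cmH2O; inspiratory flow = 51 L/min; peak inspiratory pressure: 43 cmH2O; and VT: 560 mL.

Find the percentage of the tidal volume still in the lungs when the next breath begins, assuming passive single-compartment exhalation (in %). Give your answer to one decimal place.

52.9

Flow: 51 L/min ÷ 60 = 0.85 L/s.
R = (PIP − Pplat)/V̇ = (43 − 22) / 0.85 = 21.0/0.85 = 24.706 cmH2O·s/L.
C = Vt/(Pplat − PEEP) = 560.0 / (22 − 6) = 560.0/16.0 = 35.0 mL/cmH2O.
τ = R × C = 24.706 × 0.035 L/cmH2O = 0.8647 s.
Fraction remaining at end-expiration = e^(−Te/τ) = e^(−0.55/0.8647) = 0.5294 → 52.94%.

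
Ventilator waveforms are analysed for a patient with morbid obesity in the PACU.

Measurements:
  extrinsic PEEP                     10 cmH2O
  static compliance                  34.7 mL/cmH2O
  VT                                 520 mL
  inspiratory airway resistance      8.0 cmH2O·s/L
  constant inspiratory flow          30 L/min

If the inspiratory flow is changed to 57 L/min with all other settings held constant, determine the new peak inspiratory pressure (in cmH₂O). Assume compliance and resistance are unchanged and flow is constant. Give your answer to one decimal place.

Flow: 30 L/min ÷ 60 = 0.5 L/s.
New flow: 57 L/min ÷ 60 = 0.95 L/s.
PIP = Vt/C + R·V̇ + PEEP (constant-flow equation of motion).
Only the resistive term changes: ΔPIP = R × ΔV̇ = 8.0 × (0.95 − 0.5) = 8.0 × 0.45 = 3.6 cmH2O.
Original PIP = 520/34.7 + 8.0×0.5 + 10 = 28.986 cmH2O; new PIP = 28.986 + (3.6) = 32.586 cmH2O.

32.6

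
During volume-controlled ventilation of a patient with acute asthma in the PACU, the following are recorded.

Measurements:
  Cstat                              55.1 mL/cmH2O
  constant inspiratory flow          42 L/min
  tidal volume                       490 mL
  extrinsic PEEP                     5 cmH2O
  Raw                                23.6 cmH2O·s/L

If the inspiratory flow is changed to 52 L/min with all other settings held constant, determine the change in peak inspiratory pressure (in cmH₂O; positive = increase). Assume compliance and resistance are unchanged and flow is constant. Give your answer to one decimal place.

Flow: 42 L/min ÷ 60 = 0.7 L/s.
New flow: 52 L/min ÷ 60 = 0.8667 L/s.
PIP = Vt/C + R·V̇ + PEEP (constant-flow equation of motion).
Only the resistive term changes: ΔPIP = R × ΔV̇ = 23.6 × (0.8667 − 0.7) = 23.6 × 0.1667 = 3.934 cmH2O.

3.9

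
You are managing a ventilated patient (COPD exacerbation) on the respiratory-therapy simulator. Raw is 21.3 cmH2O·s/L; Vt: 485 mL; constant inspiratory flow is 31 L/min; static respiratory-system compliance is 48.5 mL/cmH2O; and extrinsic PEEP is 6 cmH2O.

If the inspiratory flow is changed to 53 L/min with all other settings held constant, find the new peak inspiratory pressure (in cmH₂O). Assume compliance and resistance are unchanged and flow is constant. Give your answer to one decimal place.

34.8

Flow: 31 L/min ÷ 60 = 0.5167 L/s.
New flow: 53 L/min ÷ 60 = 0.8833 L/s.
PIP = Vt/C + R·V̇ + PEEP (constant-flow equation of motion).
Only the resistive term changes: ΔPIP = R × ΔV̇ = 21.3 × (0.8833 − 0.5167) = 21.3 × 0.3666 = 7.809 cmH2O.
Original PIP = 485/48.5 + 21.3×0.5167 + 6 = 27.006 cmH2O; new PIP = 27.006 + (7.809) = 34.815 cmH2O.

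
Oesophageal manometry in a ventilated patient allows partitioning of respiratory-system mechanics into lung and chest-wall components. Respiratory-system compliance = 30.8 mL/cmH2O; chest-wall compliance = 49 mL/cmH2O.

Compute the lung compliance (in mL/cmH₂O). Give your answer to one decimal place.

1/CL = 1/Crs − 1/Ccw.
1/CL = 1/30.8 − 1/49 = 0.01206.
CL = 82.919 mL/cmH2O.

82.9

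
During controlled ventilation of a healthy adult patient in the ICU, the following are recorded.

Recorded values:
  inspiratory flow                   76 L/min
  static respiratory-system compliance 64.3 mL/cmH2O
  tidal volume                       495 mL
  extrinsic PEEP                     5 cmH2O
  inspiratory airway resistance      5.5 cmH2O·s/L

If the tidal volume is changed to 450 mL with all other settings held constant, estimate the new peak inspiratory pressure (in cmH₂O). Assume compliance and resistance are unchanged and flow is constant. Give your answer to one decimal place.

Flow: 76 L/min ÷ 60 = 1.2667 L/s.
PIP = Vt/C + R·V̇ + PEEP (constant-flow equation of motion).
Only the elastic term changes: ΔPIP = ΔVt / C = (450 − 495) / 64.3 = -0.6998 cmH2O.
Original PIP = 495/64.3 + 5.5×1.2667 + 5 = 19.665 cmH2O; new PIP = 19.665 + (-0.6998) = 18.965 cmH2O.

19.0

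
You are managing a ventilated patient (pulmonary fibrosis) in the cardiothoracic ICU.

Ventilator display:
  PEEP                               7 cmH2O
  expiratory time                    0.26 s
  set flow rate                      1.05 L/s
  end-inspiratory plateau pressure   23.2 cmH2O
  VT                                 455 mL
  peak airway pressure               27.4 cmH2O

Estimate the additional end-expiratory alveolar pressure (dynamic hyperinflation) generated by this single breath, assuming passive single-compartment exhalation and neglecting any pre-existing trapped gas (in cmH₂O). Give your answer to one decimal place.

1.6

R = (PIP − Pplat)/V̇ = (27.4 − 23.2) / 1.05 = 4.2/1.05 = 4.0 cmH2O·s/L.
C = Vt/(Pplat − PEEP) = 455.0 / (23.2 − 7) = 455.0/16.2 = 28.086 mL/cmH2O.
τ = R × C = 4.0 × 0.02809 L/cmH2O = 0.1124 s.
Fraction remaining = e^(−Te/τ) = e^(−0.26/0.1124) = 0.09895; trapped volume = 455.0 × 0.09895 = 45.022 mL.
Additional alveolar pressure from trapping ≈ V_trapped / C = 45.022 / 28.086 = 1.603 cmH2O.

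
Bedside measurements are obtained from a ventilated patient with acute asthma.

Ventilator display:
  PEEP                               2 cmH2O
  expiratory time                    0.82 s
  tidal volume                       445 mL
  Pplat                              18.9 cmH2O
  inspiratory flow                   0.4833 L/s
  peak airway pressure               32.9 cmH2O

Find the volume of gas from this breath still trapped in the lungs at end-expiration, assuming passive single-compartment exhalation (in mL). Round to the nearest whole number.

152

R = (PIP − Pplat)/V̇ = (32.9 − 18.9) / 0.4833 = 14.0/0.4833 = 28.968 cmH2O·s/L.
C = Vt/(Pplat − PEEP) = 445.0 / (18.9 − 2) = 445.0/16.9 = 26.331 mL/cmH2O.
τ = R × C = 28.968 × 0.02633 L/cmH2O = 0.7627 s.
Fraction remaining = e^(−Te/τ) = e^(−0.82/0.7627) = 0.3413.
Trapped volume = 445.0 × 0.3413 = 151.88 mL.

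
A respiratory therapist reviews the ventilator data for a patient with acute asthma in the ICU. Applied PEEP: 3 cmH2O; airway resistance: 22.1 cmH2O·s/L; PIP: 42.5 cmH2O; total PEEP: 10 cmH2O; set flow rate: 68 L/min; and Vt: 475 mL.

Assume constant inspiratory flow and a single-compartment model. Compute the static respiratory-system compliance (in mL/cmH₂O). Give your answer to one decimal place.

Flow: 68 L/min ÷ 60 = 1.1333 L/s.
Total PEEP = 10 cmH2O (set 3 + intrinsic 7); this is the baseline alveolar pressure.
Equation of motion (constant flow): PIP = Vt/C + R·V̇ + PEEP.
Vt/C = PIP − R·V̇ − PEEP = 42.5 − 22.1×1.1333 − 10 = 42.5 − 25.046 − 10 = 7.454 cmH2O.
C = Vt / 7.454 = 475 / 7.454 = 63.724 mL/cmH2O.

63.7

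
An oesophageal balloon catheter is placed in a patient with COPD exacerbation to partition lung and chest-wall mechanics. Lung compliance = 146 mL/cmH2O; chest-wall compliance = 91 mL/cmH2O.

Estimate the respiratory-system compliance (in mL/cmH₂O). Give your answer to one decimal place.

Lung and chest wall are elastances in series: 1/Crs = 1/CL + 1/Ccw.
1/Crs = 1/146 + 1/91 = 0.01784.
Crs = 56.054 mL/cmH2O.

56.1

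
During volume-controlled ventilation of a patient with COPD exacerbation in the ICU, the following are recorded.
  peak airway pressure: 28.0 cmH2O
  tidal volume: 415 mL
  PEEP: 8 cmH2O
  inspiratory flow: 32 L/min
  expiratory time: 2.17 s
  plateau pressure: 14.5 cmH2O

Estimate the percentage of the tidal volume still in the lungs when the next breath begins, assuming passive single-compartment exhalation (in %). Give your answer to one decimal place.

26.1

Flow: 32 L/min ÷ 60 = 0.5333 L/s.
R = (PIP − Pplat)/V̇ = (28.0 − 14.5) / 0.5333 = 13.5/0.5333 = 25.314 cmH2O·s/L.
C = Vt/(Pplat − PEEP) = 415.0 / (14.5 − 8) = 415.0/6.5 = 63.846 mL/cmH2O.
τ = R × C = 25.314 × 0.06385 L/cmH2O = 1.616 s.
Fraction remaining at end-expiration = e^(−Te/τ) = e^(−2.17/1.616) = 0.2611 → 26.11%.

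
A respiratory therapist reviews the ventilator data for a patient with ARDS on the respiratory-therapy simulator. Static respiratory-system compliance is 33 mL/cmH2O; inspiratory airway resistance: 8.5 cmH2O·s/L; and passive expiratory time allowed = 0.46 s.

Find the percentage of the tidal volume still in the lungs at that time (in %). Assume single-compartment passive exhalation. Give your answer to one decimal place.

τ = R × C = 8.5 × 33 mL/cmH2O = 8.5 × 0.033 L/cmH2O = 0.2805 s.
Passive exhalation: V(t)/V₀ = e^(−t/τ) = e^(−0.46/0.2805) = 0.194.
Fraction remaining = 0.194 → 19.4%.

19.4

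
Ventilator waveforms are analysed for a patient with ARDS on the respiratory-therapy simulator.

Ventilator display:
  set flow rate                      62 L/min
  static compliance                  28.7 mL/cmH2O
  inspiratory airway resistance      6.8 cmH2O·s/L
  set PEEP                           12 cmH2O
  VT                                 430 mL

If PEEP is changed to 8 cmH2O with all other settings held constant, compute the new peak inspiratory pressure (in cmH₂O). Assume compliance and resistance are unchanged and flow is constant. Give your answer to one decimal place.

Flow: 62 L/min ÷ 60 = 1.0333 L/s.
PIP = Vt/C + R·V̇ + PEEP (constant-flow equation of motion).
Only the baseline term changes: ΔPIP = ΔPEEP = 8 − 12 = -4.0 cmH2O.
Original PIP = 430/28.7 + 6.8×1.0333 + 12 = 34.009 cmH2O; new PIP = 34.009 + (-4.0) = 30.009 cmH2O.

30.0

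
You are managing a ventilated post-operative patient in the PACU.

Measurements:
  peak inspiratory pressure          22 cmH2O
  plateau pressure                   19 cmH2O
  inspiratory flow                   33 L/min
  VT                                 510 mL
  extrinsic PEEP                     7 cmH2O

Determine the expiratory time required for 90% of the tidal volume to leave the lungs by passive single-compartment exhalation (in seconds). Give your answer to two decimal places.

0.53

Flow: 33 L/min ÷ 60 = 0.55 L/s.
R = (PIP − Pplat)/V̇ = (22 − 19) / 0.55 = 3.0/0.55 = 5.455 cmH2O·s/L.
C = Vt/(Pplat − PEEP) = 510.0 / (19 − 7) = 510.0/12.0 = 42.5 mL/cmH2O.
τ = R × C = 5.455 × 0.0425 L/cmH2O = 0.2318 s.
t = −τ·ln(1 − 0.90) = −0.2318·ln(0.1) = 0.5337 s.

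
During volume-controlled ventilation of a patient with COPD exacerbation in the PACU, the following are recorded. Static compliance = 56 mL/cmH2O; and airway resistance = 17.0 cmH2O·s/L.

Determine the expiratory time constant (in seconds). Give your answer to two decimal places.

τ = R × C = 17.0 × 56 mL/cmH2O = 17.0 × 0.056 L/cmH2O = 0.952 s.

0.95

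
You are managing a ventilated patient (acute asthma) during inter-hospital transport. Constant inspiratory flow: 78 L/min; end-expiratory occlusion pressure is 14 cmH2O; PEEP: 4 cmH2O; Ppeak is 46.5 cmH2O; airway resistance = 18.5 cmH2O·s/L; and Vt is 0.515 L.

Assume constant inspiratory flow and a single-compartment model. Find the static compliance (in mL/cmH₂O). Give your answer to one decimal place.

Flow: 78 L/min ÷ 60 = 1.3 L/s.
Total PEEP = 14 cmH2O (set 4 + intrinsic 10); this is the baseline alveolar pressure.
Equation of motion (constant flow): PIP = Vt/C + R·V̇ + PEEP.
Vt/C = PIP − R·V̇ − PEEP = 46.5 − 18.5×1.3 − 14 = 46.5 − 24.05 − 14 = 8.45 cmH2O.
C = Vt / 8.45 = 515 / 8.45 = 60.947 mL/cmH2O.

60.9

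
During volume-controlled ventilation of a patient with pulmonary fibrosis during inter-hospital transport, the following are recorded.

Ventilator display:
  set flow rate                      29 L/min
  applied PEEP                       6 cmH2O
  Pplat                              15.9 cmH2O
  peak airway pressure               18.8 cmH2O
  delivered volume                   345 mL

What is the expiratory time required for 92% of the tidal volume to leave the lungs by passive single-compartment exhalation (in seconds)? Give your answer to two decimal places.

Flow: 29 L/min ÷ 60 = 0.4833 L/s.
R = (PIP − Pplat)/V̇ = (18.8 − 15.9) / 0.4833 = 2.9/0.4833 = 6.0 cmH2O·s/L.
C = Vt/(Pplat − PEEP) = 345.0 / (15.9 − 6) = 345.0/9.9 = 34.848 mL/cmH2O.
τ = R × C = 6.0 × 0.03485 L/cmH2O = 0.2091 s.
t = −τ·ln(1 − 0.92) = −0.2091·ln(0.08) = 0.5281 s.

0.53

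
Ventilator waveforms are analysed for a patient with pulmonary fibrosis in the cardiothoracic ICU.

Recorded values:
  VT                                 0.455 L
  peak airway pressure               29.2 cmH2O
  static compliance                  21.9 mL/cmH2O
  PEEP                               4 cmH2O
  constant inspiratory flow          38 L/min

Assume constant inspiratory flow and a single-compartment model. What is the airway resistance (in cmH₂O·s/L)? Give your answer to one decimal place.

Flow: 38 L/min ÷ 60 = 0.6333 L/s.
Equation of motion (constant flow): PIP = Vt/C + R·V̇ + PEEP.
R·V̇ = PIP − Vt/C − PEEP = 29.2 − 455/21.9 − 4 = 29.2 − 20.776 − 4 = 4.424 cmH2O.
R = 4.424 / 0.6333 = 6.986 cmH2O·s/L.

7.0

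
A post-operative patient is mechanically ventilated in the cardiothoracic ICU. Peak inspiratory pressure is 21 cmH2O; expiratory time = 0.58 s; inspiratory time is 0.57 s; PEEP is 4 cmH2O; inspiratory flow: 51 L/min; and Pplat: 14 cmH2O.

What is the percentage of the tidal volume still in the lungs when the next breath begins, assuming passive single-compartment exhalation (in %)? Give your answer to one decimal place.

23.4

Flow: 51 L/min ÷ 60 = 0.85 L/s.
Vt = flow × Ti = 0.85 L/s × 0.57 s × 1000 mL/L = 484.5 mL.
R = (PIP − Pplat)/V̇ = (21 − 14) / 0.85 = 7.0/0.85 = 8.235 cmH2O·s/L.
C = Vt/(Pplat − PEEP) = 484.5 / (14 − 4) = 484.5/10.0 = 48.45 mL/cmH2O.
τ = R × C = 8.235 × 0.04845 L/cmH2O = 0.399 s.
Fraction remaining at end-expiration = e^(−Te/τ) = e^(−0.58/0.399) = 0.2337 → 23.37%.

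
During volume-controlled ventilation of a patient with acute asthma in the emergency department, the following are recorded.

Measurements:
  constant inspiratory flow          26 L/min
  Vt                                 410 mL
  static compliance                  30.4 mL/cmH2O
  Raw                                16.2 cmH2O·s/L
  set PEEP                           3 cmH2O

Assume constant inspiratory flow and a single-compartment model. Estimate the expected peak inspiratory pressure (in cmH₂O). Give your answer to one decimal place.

23.5

Flow: 26 L/min ÷ 60 = 0.4333 L/s.
Equation of motion (constant flow): PIP = Vt/C + R·V̇ + PEEP.
PIP = 410/30.4 + 16.2×0.4333 + 3 = 13.487 + 7.019 + 3 = 23.506 cmH2O.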